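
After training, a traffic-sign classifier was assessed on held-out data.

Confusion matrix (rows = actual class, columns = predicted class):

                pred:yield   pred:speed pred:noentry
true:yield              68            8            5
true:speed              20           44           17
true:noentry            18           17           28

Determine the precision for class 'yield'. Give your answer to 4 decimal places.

Take TP from the diagonal, FP from the rest of the 'yield' prediction marginal, FN from the rest of the 'yield' actual marginal.
precision = TP/(TP+FP).
yield: TP=68, FP=20+18=38 → 68/106 = 0.64151

0.6415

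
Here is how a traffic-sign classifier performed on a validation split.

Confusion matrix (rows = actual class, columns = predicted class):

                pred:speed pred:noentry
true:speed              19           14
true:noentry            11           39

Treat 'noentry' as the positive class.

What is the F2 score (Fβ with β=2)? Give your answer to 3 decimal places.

0.771

Fβ = (1+β²)·TP / ((1+β²)·TP + β²·FN + FP), with β²=4
= 5·39 / (5·39 + 4·11 + 14) = 0.771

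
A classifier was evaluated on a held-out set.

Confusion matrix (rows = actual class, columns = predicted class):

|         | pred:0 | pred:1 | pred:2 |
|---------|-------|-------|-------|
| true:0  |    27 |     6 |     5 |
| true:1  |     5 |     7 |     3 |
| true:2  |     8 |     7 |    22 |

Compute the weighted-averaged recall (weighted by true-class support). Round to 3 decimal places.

0.622

Per-class recall (TP/(TP+FN)):
  0: TP=27, FN=6+5=11 → 27/38 = 0.7105
  1: TP=7, FN=5+3=8 → 7/15 = 0.4667
  2: TP=22, FN=8+7=15 → 22/37 = 0.5946
Weighted-recall = Σ (supportᵢ/N)·recallᵢ with N=90: (38/90)·0.7105 + (15/90)·0.4667 + (37/90)·0.5946 = 0.622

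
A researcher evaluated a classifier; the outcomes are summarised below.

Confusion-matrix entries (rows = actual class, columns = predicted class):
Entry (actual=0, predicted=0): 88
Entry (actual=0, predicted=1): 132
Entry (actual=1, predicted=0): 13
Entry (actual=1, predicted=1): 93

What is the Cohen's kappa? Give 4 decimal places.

Observed agreement pₒ = trace/N = 181/326 = 0.55521
Expected agreement pₑ = Σ (rowᵢ·colᵢ)/N² = (220·101 + 106·225)/326² = 0.43349
κ = (pₒ − pₑ)/(1 − pₑ) = (0.55521 − 0.43349)/(1 − 0.43349) = 0.2149

0.2149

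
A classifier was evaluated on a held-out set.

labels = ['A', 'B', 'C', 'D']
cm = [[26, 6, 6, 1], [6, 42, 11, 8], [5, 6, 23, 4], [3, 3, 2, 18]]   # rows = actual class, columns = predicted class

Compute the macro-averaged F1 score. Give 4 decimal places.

0.6356

Per-class F1 score (2·TP/(2·TP+FP+FN)):
  A: TP=26, FP=6+5+3=14, FN=6+6+1=13 → 52/79 = 0.65823
  B: TP=42, FP=6+6+3=15, FN=6+11+8=25 → 84/124 = 0.67742
  C: TP=23, FP=6+11+2=19, FN=5+6+4=15 → 46/80 = 0.57500
  D: TP=18, FP=1+8+4=13, FN=3+3+2=8 → 36/57 = 0.63158
Macro-F1 score = mean = (0.65823 + 0.67742 + 0.57500 + 0.63158) / 4 = 0.6356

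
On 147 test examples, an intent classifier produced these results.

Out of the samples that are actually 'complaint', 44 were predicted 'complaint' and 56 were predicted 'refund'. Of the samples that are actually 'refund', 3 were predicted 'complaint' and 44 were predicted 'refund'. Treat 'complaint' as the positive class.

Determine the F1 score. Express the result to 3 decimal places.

Precision = TP/(TP+FP) = 44/47 = 0.9362
Recall = TP/(TP+FN) = 44/100 = 0.4400
F1 = 2·TP/(2·TP+FP+FN) = 88/147 = 0.599

0.599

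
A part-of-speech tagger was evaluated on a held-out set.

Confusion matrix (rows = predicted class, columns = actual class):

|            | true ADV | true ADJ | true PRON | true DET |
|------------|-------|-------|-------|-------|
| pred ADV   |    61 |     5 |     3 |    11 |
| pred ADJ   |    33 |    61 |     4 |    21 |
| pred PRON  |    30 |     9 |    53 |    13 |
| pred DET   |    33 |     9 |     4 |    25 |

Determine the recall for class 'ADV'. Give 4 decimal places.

One-vs-rest for 'ADV': TP = diagonal; FP = other classes predicted 'ADV'; FN = 'ADV' predicted as other.
recall = TP/(TP+FN).
ADV: TP=61, FN=33+30+33=96 → 61/157 = 0.38854

0.3885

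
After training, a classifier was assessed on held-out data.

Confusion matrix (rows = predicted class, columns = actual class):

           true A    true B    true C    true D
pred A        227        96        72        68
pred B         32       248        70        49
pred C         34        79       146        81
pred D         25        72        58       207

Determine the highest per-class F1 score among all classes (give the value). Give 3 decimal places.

0.581

Per-class F1 score (2·TP/(2·TP+FP+FN)):
  A: TP=227, FP=96+72+68=236, FN=32+34+25=91 → 454/781 = 0.5813
  B: TP=248, FP=32+70+49=151, FN=96+79+72=247 → 496/894 = 0.5548
  C: TP=146, FP=34+79+81=194, FN=72+70+58=200 → 292/686 = 0.4257
  D: TP=207, FP=25+72+58=155, FN=68+49+81=198 → 414/767 = 0.5398
Highest is class 'A' with F1 score = 0.581.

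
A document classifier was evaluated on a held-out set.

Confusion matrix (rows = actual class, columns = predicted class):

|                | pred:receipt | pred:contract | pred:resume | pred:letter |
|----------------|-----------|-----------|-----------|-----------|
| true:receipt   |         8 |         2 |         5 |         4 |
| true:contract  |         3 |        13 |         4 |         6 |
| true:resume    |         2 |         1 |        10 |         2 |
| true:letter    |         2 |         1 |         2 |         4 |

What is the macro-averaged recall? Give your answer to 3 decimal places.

Per-class recall (TP/(TP+FN)):
  receipt: TP=8, FN=2+5+4=11 → 8/19 = 0.4211
  contract: TP=13, FN=3+4+6=13 → 13/26 = 0.5000
  resume: TP=10, FN=2+1+2=5 → 10/15 = 0.6667
  letter: TP=4, FN=2+1+2=5 → 4/9 = 0.4444
Macro-recall = mean = (0.4211 + 0.5000 + 0.6667 + 0.4444) / 4 = 0.508

0.508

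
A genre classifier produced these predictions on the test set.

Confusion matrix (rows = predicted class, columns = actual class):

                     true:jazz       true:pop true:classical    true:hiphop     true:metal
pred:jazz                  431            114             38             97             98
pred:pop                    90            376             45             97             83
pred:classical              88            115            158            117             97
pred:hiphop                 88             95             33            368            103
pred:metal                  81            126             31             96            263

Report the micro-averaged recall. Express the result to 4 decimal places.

0.4796

Micro-averaging pools counts across classes: ΣTP=1596, ΣFP=1732, ΣFN=1732.
Micro-recall = TP/(TP+FN) on pooled counts = 0.4796 (equals overall accuracy in single-label multiclass).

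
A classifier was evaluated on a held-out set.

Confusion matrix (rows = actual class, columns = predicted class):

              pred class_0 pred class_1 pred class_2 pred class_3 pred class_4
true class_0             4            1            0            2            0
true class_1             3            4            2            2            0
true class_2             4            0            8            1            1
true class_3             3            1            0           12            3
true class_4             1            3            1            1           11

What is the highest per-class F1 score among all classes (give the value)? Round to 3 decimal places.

Per-class F1 score (2·TP/(2·TP+FP+FN)):
  class_0: TP=4, FP=3+4+3+1=11, FN=1+0+2+0=3 → 8/22 = 0.3636
  class_1: TP=4, FP=1+0+1+3=5, FN=3+2+2+0=7 → 8/20 = 0.4000
  class_2: TP=8, FP=0+2+0+1=3, FN=4+0+1+1=6 → 16/25 = 0.6400
  class_3: TP=12, FP=2+2+1+1=6, FN=3+1+0+3=7 → 24/37 = 0.6486
  class_4: TP=11, FP=0+0+1+3=4, FN=1+3+1+1=6 → 22/32 = 0.6875
Highest is class 'class_4' with F1 score = 0.688.

0.688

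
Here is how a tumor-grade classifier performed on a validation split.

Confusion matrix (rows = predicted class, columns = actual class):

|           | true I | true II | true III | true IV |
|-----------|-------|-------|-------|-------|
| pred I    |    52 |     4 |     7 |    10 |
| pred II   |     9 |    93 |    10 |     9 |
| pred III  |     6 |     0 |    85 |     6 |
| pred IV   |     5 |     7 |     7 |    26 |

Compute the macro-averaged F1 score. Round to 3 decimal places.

0.728

Per-class F1 score (2·TP/(2·TP+FP+FN)):
  I: TP=52, FP=4+7+10=21, FN=9+6+5=20 → 104/145 = 0.7172
  II: TP=93, FP=9+10+9=28, FN=4+0+7=11 → 186/225 = 0.8267
  III: TP=85, FP=6+0+6=12, FN=7+10+7=24 → 170/206 = 0.8252
  IV: TP=26, FP=5+7+7=19, FN=10+9+6=25 → 52/96 = 0.5417
Macro-F1 score = mean = (0.7172 + 0.8267 + 0.8252 + 0.5417) / 4 = 0.728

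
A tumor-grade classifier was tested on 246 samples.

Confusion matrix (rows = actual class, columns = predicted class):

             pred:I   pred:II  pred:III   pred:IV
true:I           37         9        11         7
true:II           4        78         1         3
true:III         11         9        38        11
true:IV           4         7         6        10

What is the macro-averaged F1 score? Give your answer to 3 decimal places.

0.599

Per-class F1 score (2·TP/(2·TP+FP+FN)):
  I: TP=37, FP=4+11+4=19, FN=9+11+7=27 → 74/120 = 0.6167
  II: TP=78, FP=9+9+7=25, FN=4+1+3=8 → 156/189 = 0.8254
  III: TP=38, FP=11+1+6=18, FN=11+9+11=31 → 76/125 = 0.6080
  IV: TP=10, FP=7+3+11=21, FN=4+7+6=17 → 20/58 = 0.3448
Macro-F1 score = mean = (0.6167 + 0.8254 + 0.6080 + 0.3448) / 4 = 0.599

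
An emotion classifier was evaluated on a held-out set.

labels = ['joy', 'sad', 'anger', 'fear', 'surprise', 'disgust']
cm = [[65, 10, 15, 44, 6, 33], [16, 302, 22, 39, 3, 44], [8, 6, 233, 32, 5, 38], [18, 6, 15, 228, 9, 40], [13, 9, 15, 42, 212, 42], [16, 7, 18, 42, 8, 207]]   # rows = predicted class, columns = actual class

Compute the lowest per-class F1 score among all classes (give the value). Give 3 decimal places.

Per-class F1 score (2·TP/(2·TP+FP+FN)):
  joy: TP=65, FP=10+15+44+6+33=108, FN=16+8+18+13+16=71 → 130/309 = 0.4207
  sad: TP=302, FP=16+22+39+3+44=124, FN=10+6+6+9+7=38 → 604/766 = 0.7885
  anger: TP=233, FP=8+6+32+5+38=89, FN=15+22+15+15+18=85 → 466/640 = 0.7281
  fear: TP=228, FP=18+6+15+9+40=88, FN=44+39+32+42+42=199 → 456/743 = 0.6137
  surprise: TP=212, FP=13+9+15+42+42=121, FN=6+3+5+9+8=31 → 424/576 = 0.7361
  disgust: TP=207, FP=16+7+18+42+8=91, FN=33+44+38+40+42=197 → 414/702 = 0.5897
Lowest is class 'joy' with F1 score = 0.421.

0.421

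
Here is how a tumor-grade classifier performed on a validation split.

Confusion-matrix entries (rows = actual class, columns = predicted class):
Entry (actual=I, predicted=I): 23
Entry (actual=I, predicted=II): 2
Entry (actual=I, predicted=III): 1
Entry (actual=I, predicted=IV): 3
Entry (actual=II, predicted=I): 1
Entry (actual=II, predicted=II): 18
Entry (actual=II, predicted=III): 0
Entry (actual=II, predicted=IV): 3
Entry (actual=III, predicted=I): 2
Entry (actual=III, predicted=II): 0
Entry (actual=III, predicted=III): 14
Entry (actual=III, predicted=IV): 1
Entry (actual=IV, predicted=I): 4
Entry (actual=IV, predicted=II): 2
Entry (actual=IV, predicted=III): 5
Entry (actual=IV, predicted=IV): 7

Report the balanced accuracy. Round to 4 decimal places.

0.7059

Balanced accuracy = mean of per-class recall.
  I: recall = 23/29 = 0.79310
  II: recall = 18/22 = 0.81818
  III: recall = 14/17 = 0.82353
  IV: recall = 7/18 = 0.38889
Mean = (0.79310 + 0.81818 + 0.82353 + 0.38889) / 4 = 0.7059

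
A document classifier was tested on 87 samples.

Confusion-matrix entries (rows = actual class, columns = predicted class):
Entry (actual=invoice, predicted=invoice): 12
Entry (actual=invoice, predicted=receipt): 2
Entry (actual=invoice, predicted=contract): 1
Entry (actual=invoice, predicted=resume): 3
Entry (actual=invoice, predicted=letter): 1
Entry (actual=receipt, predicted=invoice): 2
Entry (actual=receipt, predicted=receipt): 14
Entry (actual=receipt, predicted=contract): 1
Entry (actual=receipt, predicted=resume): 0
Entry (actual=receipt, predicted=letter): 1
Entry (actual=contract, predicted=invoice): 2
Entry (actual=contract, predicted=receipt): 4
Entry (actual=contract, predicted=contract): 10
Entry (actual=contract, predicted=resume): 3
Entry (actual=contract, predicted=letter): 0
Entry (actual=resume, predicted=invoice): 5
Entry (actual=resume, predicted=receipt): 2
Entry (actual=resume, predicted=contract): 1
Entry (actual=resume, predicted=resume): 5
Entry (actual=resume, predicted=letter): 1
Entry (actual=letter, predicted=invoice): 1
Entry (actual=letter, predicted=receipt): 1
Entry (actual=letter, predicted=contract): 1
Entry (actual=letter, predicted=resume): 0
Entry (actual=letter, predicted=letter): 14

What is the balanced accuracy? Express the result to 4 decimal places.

0.6233

Balanced accuracy = mean of per-class recall.
  invoice: recall = 12/19 = 0.63158
  receipt: recall = 14/18 = 0.77778
  contract: recall = 10/19 = 0.52632
  resume: recall = 5/14 = 0.35714
  letter: recall = 14/17 = 0.82353
Mean = (0.63158 + 0.77778 + 0.52632 + 0.35714 + 0.82353) / 5 = 0.6233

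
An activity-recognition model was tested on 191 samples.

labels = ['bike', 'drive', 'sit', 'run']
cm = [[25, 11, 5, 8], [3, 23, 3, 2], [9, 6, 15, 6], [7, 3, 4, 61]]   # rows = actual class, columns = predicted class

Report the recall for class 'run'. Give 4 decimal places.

0.8133

Take TP from the diagonal, FP from the rest of the 'run' prediction marginal, FN from the rest of the 'run' actual marginal.
recall = TP/(TP+FN).
run: TP=61, FN=7+3+4=14 → 61/75 = 0.81333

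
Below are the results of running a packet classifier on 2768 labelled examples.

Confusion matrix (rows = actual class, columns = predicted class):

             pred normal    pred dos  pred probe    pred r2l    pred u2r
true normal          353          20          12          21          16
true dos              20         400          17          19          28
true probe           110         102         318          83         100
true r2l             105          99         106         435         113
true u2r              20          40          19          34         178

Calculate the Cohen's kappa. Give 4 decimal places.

0.5093

Observed agreement pₒ = trace/N = 1684/2768 = 0.60838
Expected agreement pₑ = Σ (rowᵢ·colᵢ)/N² = (422·608 + 484·661 + 713·472 + 858·592 + 291·435)/2768² = 0.20198
κ = (pₒ − pₑ)/(1 − pₑ) = (0.60838 − 0.20198)/(1 − 0.20198) = 0.5093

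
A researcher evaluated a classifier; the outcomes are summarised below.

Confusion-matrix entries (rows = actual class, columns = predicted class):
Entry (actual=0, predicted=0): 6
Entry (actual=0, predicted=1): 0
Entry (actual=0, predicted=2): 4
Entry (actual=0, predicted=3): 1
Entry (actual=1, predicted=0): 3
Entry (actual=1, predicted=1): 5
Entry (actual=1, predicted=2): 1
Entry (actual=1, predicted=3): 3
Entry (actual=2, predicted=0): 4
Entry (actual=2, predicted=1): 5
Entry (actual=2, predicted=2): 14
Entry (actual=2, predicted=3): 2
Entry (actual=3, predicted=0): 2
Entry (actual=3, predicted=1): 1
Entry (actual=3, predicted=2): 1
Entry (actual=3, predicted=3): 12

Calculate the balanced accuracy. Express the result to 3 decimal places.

Balanced accuracy = mean of per-class recall.
  0: recall = 6/11 = 0.5455
  1: recall = 5/12 = 0.4167
  2: recall = 14/25 = 0.5600
  3: recall = 12/16 = 0.7500
Mean = (0.5455 + 0.4167 + 0.5600 + 0.7500) / 4 = 0.568

0.568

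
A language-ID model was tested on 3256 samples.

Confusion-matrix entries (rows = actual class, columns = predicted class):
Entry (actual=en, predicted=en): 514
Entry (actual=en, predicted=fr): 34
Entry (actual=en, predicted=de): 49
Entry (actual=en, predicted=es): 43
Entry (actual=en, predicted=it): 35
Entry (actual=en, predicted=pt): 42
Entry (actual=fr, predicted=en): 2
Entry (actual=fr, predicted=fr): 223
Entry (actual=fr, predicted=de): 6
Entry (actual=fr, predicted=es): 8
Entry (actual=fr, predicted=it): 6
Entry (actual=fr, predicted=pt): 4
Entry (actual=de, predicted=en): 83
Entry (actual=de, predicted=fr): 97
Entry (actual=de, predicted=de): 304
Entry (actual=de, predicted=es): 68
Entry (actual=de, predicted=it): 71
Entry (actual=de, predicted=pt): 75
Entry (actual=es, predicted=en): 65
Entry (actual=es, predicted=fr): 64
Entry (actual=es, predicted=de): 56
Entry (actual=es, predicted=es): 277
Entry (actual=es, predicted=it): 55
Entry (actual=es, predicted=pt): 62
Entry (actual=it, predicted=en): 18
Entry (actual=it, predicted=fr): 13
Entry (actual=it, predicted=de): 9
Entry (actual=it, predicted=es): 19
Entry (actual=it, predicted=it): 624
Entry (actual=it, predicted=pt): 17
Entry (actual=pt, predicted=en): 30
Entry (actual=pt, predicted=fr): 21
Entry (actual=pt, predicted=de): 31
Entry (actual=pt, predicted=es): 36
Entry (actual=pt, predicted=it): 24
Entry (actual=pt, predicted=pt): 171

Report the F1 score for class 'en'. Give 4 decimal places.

0.7194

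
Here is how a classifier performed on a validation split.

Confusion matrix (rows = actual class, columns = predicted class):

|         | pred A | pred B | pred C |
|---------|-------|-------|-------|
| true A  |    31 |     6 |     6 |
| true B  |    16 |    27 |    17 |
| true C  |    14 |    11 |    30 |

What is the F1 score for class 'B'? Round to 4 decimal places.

0.5192

F1 score = 2·TP/(2·TP+FP+FN).
B: TP=27, FP=6+11=17, FN=16+17=33 → 54/104 = 0.51923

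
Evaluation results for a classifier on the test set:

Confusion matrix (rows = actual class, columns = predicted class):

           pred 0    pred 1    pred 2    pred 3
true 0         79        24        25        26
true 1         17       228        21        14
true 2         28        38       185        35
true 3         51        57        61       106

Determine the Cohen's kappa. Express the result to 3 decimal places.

Observed agreement pₒ = trace/N = 598/995 = 0.6010
Expected agreement pₑ = Σ (rowᵢ·colᵢ)/N² = (154·175 + 280·347 + 286·292 + 275·181)/995² = 0.2600
κ = (pₒ − pₑ)/(1 − pₑ) = (0.6010 − 0.2600)/(1 − 0.2600) = 0.461

0.461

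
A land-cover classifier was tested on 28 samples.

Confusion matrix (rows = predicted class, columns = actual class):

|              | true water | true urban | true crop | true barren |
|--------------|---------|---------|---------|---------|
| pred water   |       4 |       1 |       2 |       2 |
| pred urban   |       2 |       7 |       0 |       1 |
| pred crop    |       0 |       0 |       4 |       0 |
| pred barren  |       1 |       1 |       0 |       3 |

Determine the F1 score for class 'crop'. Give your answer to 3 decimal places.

0.800

F1 score = 2·TP/(2·TP+FP+FN).
crop: TP=4, FP=0+0+0=0, FN=2+0+0=2 → 8/10 = 0.8000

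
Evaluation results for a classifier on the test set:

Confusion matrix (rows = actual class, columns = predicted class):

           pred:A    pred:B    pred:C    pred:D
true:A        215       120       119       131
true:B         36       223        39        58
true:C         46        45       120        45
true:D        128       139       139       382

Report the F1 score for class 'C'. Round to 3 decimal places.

One-vs-rest for 'C': TP = diagonal; FP = other classes predicted 'C'; FN = 'C' predicted as other.
F1 score = 2·TP/(2·TP+FP+FN).
C: TP=120, FP=119+39+139=297, FN=46+45+45=136 → 240/673 = 0.3566

0.357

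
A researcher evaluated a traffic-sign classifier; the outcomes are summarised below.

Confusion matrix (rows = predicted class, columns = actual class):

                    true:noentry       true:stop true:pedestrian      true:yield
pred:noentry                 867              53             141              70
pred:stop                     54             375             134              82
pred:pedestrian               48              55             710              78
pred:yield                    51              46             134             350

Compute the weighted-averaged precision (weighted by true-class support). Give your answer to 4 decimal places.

0.7175

Per-class precision (TP/(TP+FP)):
  noentry: TP=867, FP=53+141+70=264 → 867/1131 = 0.76658
  stop: TP=375, FP=54+134+82=270 → 375/645 = 0.58140
  pedestrian: TP=710, FP=48+55+78=181 → 710/891 = 0.79686
  yield: TP=350, FP=51+46+134=231 → 350/581 = 0.60241
Weighted-precision = Σ (supportᵢ/N)·precisionᵢ with N=3248: (1020/3248)·0.76658 + (529/3248)·0.58140 + (1119/3248)·0.79686 + (580/3248)·0.60241 = 0.7175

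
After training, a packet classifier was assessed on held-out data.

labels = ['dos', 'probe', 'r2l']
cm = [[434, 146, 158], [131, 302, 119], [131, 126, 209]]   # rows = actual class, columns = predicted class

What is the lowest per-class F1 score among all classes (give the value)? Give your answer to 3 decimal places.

Per-class F1 score (2·TP/(2·TP+FP+FN)):
  dos: TP=434, FP=131+131=262, FN=146+158=304 → 868/1434 = 0.6053
  probe: TP=302, FP=146+126=272, FN=131+119=250 → 604/1126 = 0.5364
  r2l: TP=209, FP=158+119=277, FN=131+126=257 → 418/952 = 0.4391
Lowest is class 'r2l' with F1 score = 0.439.

0.439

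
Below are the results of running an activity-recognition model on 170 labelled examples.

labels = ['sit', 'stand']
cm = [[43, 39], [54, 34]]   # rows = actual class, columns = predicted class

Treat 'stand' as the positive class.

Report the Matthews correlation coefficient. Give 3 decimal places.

-0.090

MCC = (TP·TN − FP·FN) / √((TP+FP)(TP+FN)(TN+FP)(TN+FN))
Numerator = 34·43 − 39·54 = -644
Denominator = √(73·88·82·97) = √51096496 = 7148.1813
MCC = -644 / 7148.1813 = -0.090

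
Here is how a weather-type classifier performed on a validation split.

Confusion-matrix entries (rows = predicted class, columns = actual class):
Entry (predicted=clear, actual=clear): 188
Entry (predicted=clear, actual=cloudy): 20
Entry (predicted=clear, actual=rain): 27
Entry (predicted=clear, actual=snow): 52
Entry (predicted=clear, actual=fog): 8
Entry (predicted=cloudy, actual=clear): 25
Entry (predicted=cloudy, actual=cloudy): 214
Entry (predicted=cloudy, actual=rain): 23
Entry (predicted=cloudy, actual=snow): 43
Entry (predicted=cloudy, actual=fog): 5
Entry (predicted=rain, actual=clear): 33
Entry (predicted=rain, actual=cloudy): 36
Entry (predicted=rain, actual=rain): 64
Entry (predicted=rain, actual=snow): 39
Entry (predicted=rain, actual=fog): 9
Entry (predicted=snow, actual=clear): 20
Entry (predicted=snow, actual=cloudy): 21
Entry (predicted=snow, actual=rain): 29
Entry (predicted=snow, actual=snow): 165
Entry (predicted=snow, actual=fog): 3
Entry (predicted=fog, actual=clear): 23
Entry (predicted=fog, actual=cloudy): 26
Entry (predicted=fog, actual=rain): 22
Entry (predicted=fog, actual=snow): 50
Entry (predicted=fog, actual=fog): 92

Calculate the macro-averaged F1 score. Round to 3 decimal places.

Per-class F1 score (2·TP/(2·TP+FP+FN)):
  clear: TP=188, FP=20+27+52+8=107, FN=25+33+20+23=101 → 376/584 = 0.6438
  cloudy: TP=214, FP=25+23+43+5=96, FN=20+36+21+26=103 → 428/627 = 0.6826
  rain: TP=64, FP=33+36+39+9=117, FN=27+23+29+22=101 → 128/346 = 0.3699
  snow: TP=165, FP=20+21+29+3=73, FN=52+43+39+50=184 → 330/587 = 0.5622
  fog: TP=92, FP=23+26+22+50=121, FN=8+5+9+3=25 → 184/330 = 0.5576
Macro-F1 score = mean = (0.6438 + 0.6826 + 0.3699 + 0.5622 + 0.5576) / 5 = 0.563

0.563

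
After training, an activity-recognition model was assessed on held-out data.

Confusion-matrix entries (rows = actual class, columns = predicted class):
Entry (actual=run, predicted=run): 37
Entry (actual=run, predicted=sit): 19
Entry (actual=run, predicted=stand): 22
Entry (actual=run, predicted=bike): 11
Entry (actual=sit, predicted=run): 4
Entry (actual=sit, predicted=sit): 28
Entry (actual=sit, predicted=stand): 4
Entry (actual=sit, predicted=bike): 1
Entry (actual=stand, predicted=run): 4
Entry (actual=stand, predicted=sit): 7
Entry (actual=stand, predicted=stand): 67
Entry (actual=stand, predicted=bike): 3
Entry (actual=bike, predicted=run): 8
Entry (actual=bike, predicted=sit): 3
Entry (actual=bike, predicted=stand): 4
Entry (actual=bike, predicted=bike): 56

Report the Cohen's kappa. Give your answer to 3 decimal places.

0.565

Observed agreement pₒ = trace/N = 188/278 = 0.6763
Expected agreement pₑ = Σ (rowᵢ·colᵢ)/N² = (89·53 + 37·57 + 81·97 + 71·71)/278² = 0.2552
κ = (pₒ − pₑ)/(1 − pₑ) = (0.6763 − 0.2552)/(1 − 0.2552) = 0.565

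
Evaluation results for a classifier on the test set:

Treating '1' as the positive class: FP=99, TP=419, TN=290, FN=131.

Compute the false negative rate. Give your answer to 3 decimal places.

0.238

FNR = FN/(FN+TP) = 131/(131+419) = 0.238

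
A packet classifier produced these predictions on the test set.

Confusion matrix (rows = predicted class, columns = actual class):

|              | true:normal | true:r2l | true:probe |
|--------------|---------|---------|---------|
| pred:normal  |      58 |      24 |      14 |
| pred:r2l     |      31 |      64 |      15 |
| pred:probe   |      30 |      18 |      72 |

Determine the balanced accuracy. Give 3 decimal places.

0.601

Balanced accuracy = mean of per-class recall.
  normal: recall = 58/119 = 0.4874
  r2l: recall = 64/106 = 0.6038
  probe: recall = 72/101 = 0.7129
Mean = (0.4874 + 0.6038 + 0.7129) / 3 = 0.601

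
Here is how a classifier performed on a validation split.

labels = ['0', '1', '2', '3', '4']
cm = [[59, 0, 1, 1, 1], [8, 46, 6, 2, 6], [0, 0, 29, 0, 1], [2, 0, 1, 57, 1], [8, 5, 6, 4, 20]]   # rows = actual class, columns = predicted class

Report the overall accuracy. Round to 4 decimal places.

Accuracy = trace / total = (59+46+29+57+20=211) / 264 = 211/264 = 0.7992

0.7992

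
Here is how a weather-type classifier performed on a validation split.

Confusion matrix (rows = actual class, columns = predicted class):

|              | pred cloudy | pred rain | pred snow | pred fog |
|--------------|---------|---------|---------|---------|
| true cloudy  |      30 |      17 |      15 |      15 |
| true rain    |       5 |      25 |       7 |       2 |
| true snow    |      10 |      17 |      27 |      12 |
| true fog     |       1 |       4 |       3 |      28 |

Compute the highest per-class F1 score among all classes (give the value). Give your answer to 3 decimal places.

Per-class F1 score (2·TP/(2·TP+FP+FN)):
  cloudy: TP=30, FP=5+10+1=16, FN=17+15+15=47 → 60/123 = 0.4878
  rain: TP=25, FP=17+17+4=38, FN=5+7+2=14 → 50/102 = 0.4902
  snow: TP=27, FP=15+7+3=25, FN=10+17+12=39 → 54/118 = 0.4576
  fog: TP=28, FP=15+2+12=29, FN=1+4+3=8 → 56/93 = 0.6022
Highest is class 'fog' with F1 score = 0.602.

0.602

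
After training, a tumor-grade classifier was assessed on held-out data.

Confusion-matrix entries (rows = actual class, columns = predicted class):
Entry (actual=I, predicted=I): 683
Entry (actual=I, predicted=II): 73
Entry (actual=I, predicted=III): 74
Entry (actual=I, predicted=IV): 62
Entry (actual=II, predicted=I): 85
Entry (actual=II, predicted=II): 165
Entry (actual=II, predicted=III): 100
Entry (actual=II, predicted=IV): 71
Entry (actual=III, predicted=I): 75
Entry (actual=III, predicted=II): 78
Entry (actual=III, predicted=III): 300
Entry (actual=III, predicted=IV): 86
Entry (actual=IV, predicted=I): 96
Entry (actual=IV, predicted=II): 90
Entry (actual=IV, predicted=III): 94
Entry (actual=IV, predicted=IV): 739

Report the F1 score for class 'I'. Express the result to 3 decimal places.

Treat 'I' as positive and all other classes as negative.
F1 score = 2·TP/(2·TP+FP+FN).
I: TP=683, FP=85+75+96=256, FN=73+74+62=209 → 1366/1831 = 0.7460

0.746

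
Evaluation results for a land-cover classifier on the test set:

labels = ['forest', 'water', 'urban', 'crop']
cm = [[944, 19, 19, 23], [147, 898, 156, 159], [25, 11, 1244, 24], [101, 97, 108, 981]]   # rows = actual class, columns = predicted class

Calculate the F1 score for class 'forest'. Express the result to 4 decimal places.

F1 score = 2·TP/(2·TP+FP+FN).
forest: TP=944, FP=147+25+101=273, FN=19+19+23=61 → 1888/2222 = 0.84968

0.8497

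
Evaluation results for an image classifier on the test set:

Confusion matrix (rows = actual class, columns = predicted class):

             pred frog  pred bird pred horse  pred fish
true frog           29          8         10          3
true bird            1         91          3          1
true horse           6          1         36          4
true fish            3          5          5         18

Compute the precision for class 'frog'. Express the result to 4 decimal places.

0.7436

One-vs-rest for 'frog': TP = diagonal; FP = other classes predicted 'frog'; FN = 'frog' predicted as other.
precision = TP/(TP+FP).
frog: TP=29, FP=1+6+3=10 → 29/39 = 0.74359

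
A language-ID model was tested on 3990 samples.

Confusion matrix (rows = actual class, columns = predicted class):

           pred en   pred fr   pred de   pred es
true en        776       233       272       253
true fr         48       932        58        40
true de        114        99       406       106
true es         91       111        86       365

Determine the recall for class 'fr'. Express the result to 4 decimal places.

0.8646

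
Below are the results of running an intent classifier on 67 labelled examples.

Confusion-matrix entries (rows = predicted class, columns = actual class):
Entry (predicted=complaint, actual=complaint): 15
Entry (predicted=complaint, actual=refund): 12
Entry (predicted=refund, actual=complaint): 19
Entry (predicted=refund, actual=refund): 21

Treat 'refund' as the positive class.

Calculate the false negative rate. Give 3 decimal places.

0.364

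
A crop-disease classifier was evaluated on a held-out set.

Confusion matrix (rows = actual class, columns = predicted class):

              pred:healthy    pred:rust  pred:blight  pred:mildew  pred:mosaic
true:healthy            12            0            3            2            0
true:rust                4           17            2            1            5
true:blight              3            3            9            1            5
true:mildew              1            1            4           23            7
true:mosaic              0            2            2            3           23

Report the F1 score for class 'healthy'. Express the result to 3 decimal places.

Treat 'healthy' as positive and all other classes as negative.
F1 score = 2·TP/(2·TP+FP+FN).
healthy: TP=12, FP=4+3+1+0=8, FN=0+3+2+0=5 → 24/37 = 0.6486

0.649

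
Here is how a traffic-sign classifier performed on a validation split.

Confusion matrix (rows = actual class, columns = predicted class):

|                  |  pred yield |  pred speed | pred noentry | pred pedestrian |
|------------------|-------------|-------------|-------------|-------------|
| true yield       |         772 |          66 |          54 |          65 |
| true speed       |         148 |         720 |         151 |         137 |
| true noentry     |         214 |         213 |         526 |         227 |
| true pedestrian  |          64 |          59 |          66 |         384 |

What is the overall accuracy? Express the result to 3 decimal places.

0.621

Accuracy = trace / total = (772+720+526+384=2402) / 3866 = 2402/3866 = 0.621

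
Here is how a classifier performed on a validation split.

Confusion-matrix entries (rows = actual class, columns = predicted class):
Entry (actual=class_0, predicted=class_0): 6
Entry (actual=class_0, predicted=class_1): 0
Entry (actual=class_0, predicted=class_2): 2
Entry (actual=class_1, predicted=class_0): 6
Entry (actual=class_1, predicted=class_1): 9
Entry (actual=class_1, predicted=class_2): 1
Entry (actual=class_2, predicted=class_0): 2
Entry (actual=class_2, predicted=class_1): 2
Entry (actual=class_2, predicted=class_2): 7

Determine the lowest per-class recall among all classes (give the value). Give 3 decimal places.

0.563

Per-class recall (TP/(TP+FN)):
  class_0: TP=6, FN=0+2=2 → 6/8 = 0.7500
  class_1: TP=9, FN=6+1=7 → 9/16 = 0.5625
  class_2: TP=7, FN=2+2=4 → 7/11 = 0.6364
Lowest is class 'class_1' with recall = 0.563.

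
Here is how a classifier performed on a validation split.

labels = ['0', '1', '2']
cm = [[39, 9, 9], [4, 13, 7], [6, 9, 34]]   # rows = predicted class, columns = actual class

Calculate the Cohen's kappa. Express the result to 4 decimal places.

0.4759

Observed agreement pₒ = trace/N = 86/130 = 0.66154
Expected agreement pₑ = Σ (rowᵢ·colᵢ)/N² = (49·57 + 31·24 + 50·49)/130² = 0.35426
κ = (pₒ − pₑ)/(1 − pₑ) = (0.66154 − 0.35426)/(1 − 0.35426) = 0.4759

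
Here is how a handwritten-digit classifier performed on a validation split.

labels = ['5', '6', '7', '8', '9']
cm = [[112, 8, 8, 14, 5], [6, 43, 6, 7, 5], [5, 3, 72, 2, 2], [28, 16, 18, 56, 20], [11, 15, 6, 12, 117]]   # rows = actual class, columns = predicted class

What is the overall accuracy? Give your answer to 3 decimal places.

0.670

Accuracy = trace / total = (112+43+72+56+117=400) / 597 = 400/597 = 0.670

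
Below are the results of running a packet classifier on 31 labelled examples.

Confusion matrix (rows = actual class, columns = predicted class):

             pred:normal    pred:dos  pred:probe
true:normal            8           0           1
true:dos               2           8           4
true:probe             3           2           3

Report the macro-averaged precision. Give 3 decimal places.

0.597

Per-class precision (TP/(TP+FP)):
  normal: TP=8, FP=2+3=5 → 8/13 = 0.6154
  dos: TP=8, FP=0+2=2 → 8/10 = 0.8000
  probe: TP=3, FP=1+4=5 → 3/8 = 0.3750
Macro-precision = mean = (0.6154 + 0.8000 + 0.3750) / 3 = 0.597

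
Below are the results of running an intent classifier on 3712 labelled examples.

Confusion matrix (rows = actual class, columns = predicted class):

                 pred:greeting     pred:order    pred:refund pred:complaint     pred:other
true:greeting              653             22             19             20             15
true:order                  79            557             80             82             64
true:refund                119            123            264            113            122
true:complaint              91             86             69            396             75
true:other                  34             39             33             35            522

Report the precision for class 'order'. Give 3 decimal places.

One-vs-rest for 'order': TP = diagonal; FP = other classes predicted 'order'; FN = 'order' predicted as other.
precision = TP/(TP+FP).
order: TP=557, FP=22+123+86+39=270 → 557/827 = 0.6735

0.674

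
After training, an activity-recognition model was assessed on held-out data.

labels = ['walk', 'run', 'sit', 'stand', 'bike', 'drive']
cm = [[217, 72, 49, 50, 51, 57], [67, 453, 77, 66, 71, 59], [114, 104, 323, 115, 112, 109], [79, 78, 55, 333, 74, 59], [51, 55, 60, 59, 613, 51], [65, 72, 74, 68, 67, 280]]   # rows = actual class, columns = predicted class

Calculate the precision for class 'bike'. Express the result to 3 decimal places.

0.620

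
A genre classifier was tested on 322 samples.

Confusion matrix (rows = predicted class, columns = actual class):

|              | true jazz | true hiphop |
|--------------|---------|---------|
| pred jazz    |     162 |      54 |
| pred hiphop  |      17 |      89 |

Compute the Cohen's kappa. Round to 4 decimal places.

Observed agreement pₒ = trace/N = 251/322 = 0.77950
Expected agreement pₑ = Σ (rowᵢ·colᵢ)/N² = (179·216 + 143·106)/322² = 0.51910
κ = (pₒ − pₑ)/(1 − pₑ) = (0.77950 − 0.51910)/(1 − 0.51910) = 0.5415

0.5415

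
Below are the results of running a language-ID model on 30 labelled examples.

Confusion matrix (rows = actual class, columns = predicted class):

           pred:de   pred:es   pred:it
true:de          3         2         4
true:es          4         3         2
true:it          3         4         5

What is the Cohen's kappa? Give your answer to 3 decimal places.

Observed agreement pₒ = trace/N = 11/30 = 0.3667
Expected agreement pₑ = Σ (rowᵢ·colᵢ)/N² = (9·10 + 9·9 + 12·11)/30² = 0.3367
κ = (pₒ − pₑ)/(1 − pₑ) = (0.3667 − 0.3367)/(1 − 0.3367) = 0.045

0.045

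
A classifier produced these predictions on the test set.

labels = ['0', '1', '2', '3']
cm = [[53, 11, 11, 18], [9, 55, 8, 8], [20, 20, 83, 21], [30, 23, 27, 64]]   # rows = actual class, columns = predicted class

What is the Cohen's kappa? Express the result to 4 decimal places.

Observed agreement pₒ = trace/N = 255/461 = 0.55315
Expected agreement pₑ = Σ (rowᵢ·colᵢ)/N² = (93·112 + 80·109 + 144·129 + 144·111)/461² = 0.25266
κ = (pₒ − pₑ)/(1 − pₑ) = (0.55315 − 0.25266)/(1 − 0.25266) = 0.4021

0.4021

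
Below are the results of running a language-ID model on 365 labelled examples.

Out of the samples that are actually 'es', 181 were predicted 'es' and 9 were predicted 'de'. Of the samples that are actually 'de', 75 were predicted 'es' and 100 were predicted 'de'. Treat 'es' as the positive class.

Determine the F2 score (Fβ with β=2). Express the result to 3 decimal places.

0.891

Fβ = (1+β²)·TP / ((1+β²)·TP + β²·FN + FP), with β²=4
= 5·181 / (5·181 + 4·9 + 75) = 0.891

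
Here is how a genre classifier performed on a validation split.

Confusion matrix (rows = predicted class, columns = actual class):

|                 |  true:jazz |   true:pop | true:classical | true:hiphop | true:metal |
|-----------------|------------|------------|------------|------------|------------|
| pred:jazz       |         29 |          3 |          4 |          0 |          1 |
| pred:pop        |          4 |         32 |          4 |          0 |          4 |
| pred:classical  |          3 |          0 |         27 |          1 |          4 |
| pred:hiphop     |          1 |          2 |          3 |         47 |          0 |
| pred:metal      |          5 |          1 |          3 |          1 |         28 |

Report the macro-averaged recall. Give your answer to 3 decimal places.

Per-class recall (TP/(TP+FN)):
  jazz: TP=29, FN=4+3+1+5=13 → 29/42 = 0.6905
  pop: TP=32, FN=3+0+2+1=6 → 32/38 = 0.8421
  classical: TP=27, FN=4+4+3+3=14 → 27/41 = 0.6585
  hiphop: TP=47, FN=0+0+1+1=2 → 47/49 = 0.9592
  metal: TP=28, FN=1+4+4+0=9 → 28/37 = 0.7568
Macro-recall = mean = (0.6905 + 0.8421 + 0.6585 + 0.9592 + 0.7568) / 5 = 0.781

0.781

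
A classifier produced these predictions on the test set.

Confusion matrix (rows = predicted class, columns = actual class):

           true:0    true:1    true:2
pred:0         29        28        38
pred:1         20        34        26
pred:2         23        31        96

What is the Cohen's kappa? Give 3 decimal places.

0.199

Observed agreement pₒ = trace/N = 159/325 = 0.4892
Expected agreement pₑ = Σ (rowᵢ·colᵢ)/N² = (72·95 + 93·80 + 160·150)/325² = 0.3624
κ = (pₒ − pₑ)/(1 − pₑ) = (0.4892 − 0.3624)/(1 − 0.3624) = 0.199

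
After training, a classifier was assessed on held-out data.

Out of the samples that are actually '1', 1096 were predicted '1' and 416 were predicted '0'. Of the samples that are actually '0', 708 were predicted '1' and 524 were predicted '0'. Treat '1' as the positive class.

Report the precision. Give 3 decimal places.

Precision = TP/(TP+FP) = 1096/(1096+708) = 1096/1804 = 0.608

0.608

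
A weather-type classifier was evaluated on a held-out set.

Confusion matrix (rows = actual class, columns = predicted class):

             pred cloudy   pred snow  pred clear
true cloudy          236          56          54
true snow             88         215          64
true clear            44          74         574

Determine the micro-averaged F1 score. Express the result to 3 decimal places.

Micro-averaging pools counts across classes: ΣTP=1025, ΣFP=380, ΣFN=380.
Micro-F1 score = 2·TP/(2·TP+FP+FN) on pooled counts = 0.730 (equals overall accuracy in single-label multiclass).

0.730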